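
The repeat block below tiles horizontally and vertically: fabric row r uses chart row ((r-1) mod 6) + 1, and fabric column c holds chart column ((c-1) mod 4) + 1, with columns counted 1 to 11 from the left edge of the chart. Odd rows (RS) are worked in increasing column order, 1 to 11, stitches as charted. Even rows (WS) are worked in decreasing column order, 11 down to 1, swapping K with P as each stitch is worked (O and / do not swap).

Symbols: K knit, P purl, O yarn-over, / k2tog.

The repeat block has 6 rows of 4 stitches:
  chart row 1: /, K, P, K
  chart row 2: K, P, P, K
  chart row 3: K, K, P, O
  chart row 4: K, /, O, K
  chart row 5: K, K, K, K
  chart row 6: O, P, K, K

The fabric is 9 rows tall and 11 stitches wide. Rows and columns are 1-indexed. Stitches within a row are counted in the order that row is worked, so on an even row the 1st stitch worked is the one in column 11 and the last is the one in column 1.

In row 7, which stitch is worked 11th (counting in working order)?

Row 7: (7-1) mod 6 = 0, so use chart row 1. Odd row -> RS.
Chart row 1 tiled across columns 1-11: / K P K / K P K / K P
Right side: take the tiled row as-is (worked left to right from column 1).
Stitch 11 in working order -> P

Stitch:
P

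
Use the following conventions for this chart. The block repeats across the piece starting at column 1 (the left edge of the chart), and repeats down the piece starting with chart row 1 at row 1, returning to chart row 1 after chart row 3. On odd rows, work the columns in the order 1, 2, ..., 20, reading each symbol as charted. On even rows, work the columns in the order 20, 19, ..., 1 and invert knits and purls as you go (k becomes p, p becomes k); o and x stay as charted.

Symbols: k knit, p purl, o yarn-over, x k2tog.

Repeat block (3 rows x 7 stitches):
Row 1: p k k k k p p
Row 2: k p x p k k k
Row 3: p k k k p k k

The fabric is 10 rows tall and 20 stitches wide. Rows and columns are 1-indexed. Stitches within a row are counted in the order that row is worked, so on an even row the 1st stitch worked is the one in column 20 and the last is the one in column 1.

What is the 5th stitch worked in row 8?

== STITCH ==
k

Derivation:
Row 8 uses chart row ((8-1) mod 3)+1 = 2. Row 8 is even, so WS.
Chart row 2 tiled across columns 1-20: k p x p k k k k p x p k k k k p x p k k
WS: work from column 20 back to column 1 (reverse the tiled row), swapping k<->p (o and x unchanged).
Row 8 as worked: p p k x k p p p p k x k p p p p k x k p
Stitch 5 in working order -> k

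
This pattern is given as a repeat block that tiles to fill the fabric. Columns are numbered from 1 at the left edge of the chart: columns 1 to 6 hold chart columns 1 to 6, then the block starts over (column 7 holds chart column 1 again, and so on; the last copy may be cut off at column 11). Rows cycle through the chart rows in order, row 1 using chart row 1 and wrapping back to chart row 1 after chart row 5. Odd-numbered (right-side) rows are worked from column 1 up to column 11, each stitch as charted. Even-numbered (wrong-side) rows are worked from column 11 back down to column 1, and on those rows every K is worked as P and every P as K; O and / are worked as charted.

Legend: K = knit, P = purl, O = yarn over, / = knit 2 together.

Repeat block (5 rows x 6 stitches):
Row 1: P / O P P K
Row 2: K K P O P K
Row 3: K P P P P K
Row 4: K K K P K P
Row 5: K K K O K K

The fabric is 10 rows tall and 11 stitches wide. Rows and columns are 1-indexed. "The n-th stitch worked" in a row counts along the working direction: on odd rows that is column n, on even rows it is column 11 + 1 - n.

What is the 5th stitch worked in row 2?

Stitch:
P

Derivation:
Row 2: (2-1) mod 5 = 1, so use chart row 2. Even row -> WS.
Chart row 2 tiled across columns 1-11: K K P O P K K K P O P
Wrong side: read the tiled row from column 11 down to 1 and exchange K with P (leave O, /).
Row 2 as worked: K O K P P P K O K P P
Counting 5 along the worked row gives P.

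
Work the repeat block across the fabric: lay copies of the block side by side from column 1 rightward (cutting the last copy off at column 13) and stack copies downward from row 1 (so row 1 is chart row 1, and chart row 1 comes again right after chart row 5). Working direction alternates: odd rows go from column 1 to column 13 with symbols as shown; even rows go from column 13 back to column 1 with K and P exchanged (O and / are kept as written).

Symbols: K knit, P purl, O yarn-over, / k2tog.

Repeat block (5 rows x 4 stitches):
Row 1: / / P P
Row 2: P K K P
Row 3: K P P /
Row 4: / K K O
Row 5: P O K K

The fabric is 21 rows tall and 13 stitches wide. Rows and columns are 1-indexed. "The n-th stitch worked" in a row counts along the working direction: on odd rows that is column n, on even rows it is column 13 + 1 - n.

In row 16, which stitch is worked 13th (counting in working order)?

== STITCH ==
/

Derivation:
Row 16: (16-1) mod 5 = 0, so use chart row 1. Even row -> WS.
Chart row 1 tiled across columns 1-13: / / P P / / P P / / P P /
WS row: flip the tiled sequence (start at column 13) and apply K<->P; O and / stay.
Row 16 as worked: / K K / / K K / / K K / /
Stitch 13 in working order -> /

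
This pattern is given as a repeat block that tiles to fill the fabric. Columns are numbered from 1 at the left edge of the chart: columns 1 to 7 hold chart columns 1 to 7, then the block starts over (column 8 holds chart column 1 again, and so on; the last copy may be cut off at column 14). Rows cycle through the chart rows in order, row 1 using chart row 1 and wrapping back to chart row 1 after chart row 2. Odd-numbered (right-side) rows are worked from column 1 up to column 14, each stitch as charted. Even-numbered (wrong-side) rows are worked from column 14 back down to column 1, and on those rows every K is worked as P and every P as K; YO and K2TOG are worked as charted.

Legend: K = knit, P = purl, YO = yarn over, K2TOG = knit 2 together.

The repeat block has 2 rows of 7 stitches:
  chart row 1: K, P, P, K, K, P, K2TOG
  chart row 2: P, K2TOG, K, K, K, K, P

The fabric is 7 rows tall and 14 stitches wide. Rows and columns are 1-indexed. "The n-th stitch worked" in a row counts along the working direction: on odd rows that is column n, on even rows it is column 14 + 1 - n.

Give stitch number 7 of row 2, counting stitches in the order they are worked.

Row 2: (2-1) mod 2 = 1, so use chart row 2. Even row -> WS.
Chart row 2 tiled across columns 1-14: P K2TOG K K K K P P K2TOG K K K K P
Wrong side: read the tiled row from column 14 down to 1 and exchange K with P (leave YO, K2TOG).
Row 2 as worked: K P P P P K2TOG K K P P P P K2TOG K
Stitch 7 in working order -> K

== STITCH ==
K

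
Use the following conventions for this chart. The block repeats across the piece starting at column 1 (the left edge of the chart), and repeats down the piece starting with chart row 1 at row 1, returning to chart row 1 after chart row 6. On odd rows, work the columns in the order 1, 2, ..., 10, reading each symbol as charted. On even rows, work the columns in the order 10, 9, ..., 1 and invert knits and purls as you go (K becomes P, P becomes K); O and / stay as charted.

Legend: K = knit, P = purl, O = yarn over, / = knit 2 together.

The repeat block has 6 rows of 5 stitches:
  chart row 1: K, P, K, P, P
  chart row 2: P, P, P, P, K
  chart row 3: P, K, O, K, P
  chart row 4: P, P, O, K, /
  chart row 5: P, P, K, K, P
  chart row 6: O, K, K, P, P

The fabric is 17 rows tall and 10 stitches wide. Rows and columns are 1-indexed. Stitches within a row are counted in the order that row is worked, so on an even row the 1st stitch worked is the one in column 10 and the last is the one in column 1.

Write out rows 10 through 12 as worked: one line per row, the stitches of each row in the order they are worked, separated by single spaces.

Rows as worked:
/ P O K K / P O K K
P P K K P P P K K P
K K P P O K K P P O

Derivation:
Row 10: chart row 4, WS - tiled (columns 1-10): P P O K / P P O K /; work from column 10 back to 1 with K<->P swapped.
Row 11: chart row 5, RS - tile across columns 1-10 and work as-is.
Row 12: chart row 6, WS - tiled (columns 1-10): O K K P P O K K P P; work from column 10 back to 1 with K<->P swapped.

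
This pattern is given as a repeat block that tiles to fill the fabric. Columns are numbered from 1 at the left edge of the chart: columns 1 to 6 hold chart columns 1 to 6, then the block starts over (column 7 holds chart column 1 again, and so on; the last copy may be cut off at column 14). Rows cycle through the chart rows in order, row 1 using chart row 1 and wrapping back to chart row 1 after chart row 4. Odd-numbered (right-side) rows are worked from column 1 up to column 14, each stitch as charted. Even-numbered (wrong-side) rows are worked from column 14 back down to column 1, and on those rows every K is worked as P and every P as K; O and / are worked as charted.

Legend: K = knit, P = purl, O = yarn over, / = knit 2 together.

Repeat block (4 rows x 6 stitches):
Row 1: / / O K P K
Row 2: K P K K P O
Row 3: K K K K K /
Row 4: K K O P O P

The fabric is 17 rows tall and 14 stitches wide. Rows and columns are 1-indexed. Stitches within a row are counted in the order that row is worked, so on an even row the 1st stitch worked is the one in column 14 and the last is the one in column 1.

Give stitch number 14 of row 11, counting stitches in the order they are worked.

Row 11 uses chart row ((11-1) mod 4)+1 = 3. Row 11 is odd, so RS.
Chart row 3 tiled across columns 1-14: K K K K K / K K K K K / K K
Right side: take the tiled row as-is (worked left to right from column 1).
Counting 14 along the worked row gives K.

Result:
K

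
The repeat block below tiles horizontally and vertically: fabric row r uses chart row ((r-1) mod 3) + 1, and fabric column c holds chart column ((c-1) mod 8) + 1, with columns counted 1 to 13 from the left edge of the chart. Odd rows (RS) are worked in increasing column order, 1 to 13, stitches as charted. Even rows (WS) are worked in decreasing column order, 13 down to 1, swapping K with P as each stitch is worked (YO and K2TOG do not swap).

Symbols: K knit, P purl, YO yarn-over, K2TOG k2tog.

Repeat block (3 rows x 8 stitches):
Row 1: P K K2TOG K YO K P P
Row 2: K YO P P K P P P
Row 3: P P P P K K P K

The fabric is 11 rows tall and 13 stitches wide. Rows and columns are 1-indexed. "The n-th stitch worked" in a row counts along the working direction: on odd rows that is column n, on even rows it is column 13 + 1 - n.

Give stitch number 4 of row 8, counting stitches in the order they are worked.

For row 8: chart row = ((8-1) mod 3) + 1 = 2; this is a WS (even) row.
Chart row 2 tiled across columns 1-13: K YO P P K P P P K YO P P K
WS: work from column 13 back to column 1 (reverse the tiled row), swapping K<->P (YO and K2TOG unchanged).
Row 8 as worked: P K K YO P K K K P K K YO P
The 4th stitch worked is YO.

== STITCH ==
YO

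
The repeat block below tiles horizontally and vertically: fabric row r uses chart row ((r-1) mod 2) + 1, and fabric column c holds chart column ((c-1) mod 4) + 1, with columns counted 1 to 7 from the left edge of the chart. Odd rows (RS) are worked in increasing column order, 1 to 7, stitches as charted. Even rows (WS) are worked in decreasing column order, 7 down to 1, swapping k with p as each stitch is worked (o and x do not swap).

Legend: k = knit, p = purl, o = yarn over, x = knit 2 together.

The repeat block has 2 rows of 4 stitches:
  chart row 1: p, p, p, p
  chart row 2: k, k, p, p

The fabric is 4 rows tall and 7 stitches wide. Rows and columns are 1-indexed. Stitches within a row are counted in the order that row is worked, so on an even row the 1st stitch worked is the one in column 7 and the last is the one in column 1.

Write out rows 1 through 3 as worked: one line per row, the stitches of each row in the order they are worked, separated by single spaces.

Rows as worked:
p p p p p p p
k p p k k p p
p p p p p p p

Derivation:
Row 1: chart row 1, RS - tile across columns 1-7 and work as-is.
Row 2: chart row 2, WS - tiled (columns 1-7): k k p p k k p; work from column 7 back to 1 with k<->p swapped.
Row 3: chart row 1, RS - tile across columns 1-7 and work as-is.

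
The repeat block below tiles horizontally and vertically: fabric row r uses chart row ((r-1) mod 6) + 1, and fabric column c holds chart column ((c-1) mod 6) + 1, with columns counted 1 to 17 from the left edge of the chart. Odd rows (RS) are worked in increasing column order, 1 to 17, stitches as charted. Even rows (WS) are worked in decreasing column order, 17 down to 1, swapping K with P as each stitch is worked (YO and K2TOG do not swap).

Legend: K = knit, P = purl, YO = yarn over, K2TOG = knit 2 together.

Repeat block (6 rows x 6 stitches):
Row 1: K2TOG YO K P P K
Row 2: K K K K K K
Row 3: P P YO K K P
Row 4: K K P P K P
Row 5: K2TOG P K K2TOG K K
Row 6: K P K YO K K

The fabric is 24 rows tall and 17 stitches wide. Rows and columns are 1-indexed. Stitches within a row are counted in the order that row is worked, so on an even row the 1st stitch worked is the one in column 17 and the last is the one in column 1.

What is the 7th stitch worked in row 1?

== STITCH ==
K2TOG

Derivation:
Row 1: (1-1) mod 6 = 0, so use chart row 1. Odd row -> RS.
Chart row 1 tiled across columns 1-17: K2TOG YO K P P K K2TOG YO K P P K K2TOG YO K P P
Right side: take the tiled row as-is (worked left to right from column 1).
Counting 7 along the worked row gives K2TOG.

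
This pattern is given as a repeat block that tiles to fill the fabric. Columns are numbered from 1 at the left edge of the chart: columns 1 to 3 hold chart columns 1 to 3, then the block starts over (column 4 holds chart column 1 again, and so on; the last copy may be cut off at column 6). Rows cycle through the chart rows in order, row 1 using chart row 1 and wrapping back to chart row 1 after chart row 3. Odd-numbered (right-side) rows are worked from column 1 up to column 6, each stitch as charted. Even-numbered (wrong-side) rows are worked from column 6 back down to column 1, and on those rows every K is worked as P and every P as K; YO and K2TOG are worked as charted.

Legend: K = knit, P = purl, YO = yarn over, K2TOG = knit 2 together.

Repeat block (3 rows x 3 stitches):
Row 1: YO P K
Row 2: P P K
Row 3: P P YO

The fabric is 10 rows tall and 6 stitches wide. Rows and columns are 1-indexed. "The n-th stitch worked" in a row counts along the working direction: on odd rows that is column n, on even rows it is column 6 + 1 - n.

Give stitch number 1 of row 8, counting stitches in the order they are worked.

Stitch:
P

Derivation:
Row 8 uses chart row ((8-1) mod 3)+1 = 2. Row 8 is even, so WS.
Chart row 2 tiled across columns 1-6: P P K P P K
WS row: flip the tiled sequence (start at column 6) and apply K<->P; YO and K2TOG stay.
Row 8 as worked: P K K P K K
Counting 1 along the worked row gives P.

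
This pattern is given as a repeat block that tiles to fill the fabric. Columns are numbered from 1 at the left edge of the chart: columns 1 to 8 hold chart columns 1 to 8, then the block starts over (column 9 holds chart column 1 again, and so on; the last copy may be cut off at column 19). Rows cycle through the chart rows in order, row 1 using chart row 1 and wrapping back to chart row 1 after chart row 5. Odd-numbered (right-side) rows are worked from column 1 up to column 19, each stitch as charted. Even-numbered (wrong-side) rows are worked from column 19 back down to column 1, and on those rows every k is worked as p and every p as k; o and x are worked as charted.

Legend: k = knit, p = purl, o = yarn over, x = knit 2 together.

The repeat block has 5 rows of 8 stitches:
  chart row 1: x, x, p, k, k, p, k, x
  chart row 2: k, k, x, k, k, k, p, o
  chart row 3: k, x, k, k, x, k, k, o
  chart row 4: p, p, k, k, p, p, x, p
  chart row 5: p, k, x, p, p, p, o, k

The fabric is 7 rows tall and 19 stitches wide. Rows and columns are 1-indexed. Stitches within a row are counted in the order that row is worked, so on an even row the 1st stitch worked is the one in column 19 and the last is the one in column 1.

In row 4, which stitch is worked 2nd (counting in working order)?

== STITCH ==
k

Derivation:
Row 4 uses chart row ((4-1) mod 5)+1 = 4. Row 4 is even, so WS.
Chart row 4 tiled across columns 1-19: p p k k p p x p p p k k p p x p p p k
WS: work from column 19 back to column 1 (reverse the tiled row), swapping k<->p (o and x unchanged).
Row 4 as worked: p k k k x k k p p k k k x k k p p k k
Counting 2 along the worked row gives k.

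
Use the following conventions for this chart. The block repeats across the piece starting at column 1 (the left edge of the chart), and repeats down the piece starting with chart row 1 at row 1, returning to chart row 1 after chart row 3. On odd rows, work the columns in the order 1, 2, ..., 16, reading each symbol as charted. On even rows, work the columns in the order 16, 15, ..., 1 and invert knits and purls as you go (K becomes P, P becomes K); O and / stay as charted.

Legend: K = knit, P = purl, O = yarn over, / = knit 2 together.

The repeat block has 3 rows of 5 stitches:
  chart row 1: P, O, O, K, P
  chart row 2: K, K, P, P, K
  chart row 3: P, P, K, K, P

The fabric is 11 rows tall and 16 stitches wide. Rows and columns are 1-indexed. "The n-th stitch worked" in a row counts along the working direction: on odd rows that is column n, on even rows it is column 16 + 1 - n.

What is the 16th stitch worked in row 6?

Result:
K

Derivation:
Row 6 uses chart row ((6-1) mod 3)+1 = 3. Row 6 is even, so WS.
Chart row 3 tiled across columns 1-16: P P K K P P P K K P P P K K P P
Wrong side: read the tiled row from column 16 down to 1 and exchange K with P (leave O, /).
Row 6 as worked: K K P P K K K P P K K K P P K K
Counting 16 along the worked row gives K.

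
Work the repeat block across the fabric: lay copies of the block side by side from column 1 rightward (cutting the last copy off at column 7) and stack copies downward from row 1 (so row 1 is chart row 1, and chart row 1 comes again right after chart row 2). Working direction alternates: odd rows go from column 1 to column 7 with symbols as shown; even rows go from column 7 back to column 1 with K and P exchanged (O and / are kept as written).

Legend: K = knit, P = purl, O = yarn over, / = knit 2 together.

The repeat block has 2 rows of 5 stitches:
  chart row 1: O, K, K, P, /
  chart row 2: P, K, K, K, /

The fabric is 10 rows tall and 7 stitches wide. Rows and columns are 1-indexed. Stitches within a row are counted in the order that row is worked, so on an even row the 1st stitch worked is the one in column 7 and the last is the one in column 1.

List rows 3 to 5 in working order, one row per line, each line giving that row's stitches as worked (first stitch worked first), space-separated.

Rows as worked:
O K K P / O K
P K / P P P K
O K K P / O K

Derivation:
Row 3: chart row 1, RS - tile across columns 1-7 and work as-is.
Row 4: chart row 2, WS - tiled (columns 1-7): P K K K / P K; work from column 7 back to 1 with K<->P swapped.
Row 5: chart row 1, RS - tile across columns 1-7 and work as-is.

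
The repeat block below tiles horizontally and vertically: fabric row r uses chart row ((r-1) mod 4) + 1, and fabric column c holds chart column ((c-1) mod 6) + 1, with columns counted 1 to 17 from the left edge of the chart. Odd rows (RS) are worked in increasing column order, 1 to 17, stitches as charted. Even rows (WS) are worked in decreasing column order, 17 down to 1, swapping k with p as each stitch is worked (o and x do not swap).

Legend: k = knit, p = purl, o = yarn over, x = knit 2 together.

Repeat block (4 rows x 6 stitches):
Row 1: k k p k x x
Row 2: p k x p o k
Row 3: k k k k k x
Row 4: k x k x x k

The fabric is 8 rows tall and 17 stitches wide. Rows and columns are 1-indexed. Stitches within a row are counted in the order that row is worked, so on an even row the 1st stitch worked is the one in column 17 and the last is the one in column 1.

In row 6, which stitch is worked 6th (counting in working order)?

Stitch:
p

Derivation:
For row 6: chart row = ((6-1) mod 4) + 1 = 2; this is a WS (even) row.
Chart row 2 tiled across columns 1-17: p k x p o k p k x p o k p k x p o
WS row: flip the tiled sequence (start at column 17) and apply k<->p; o and x stay.
Row 6 as worked: o k x p k p o k x p k p o k x p k
The 6th stitch worked is p.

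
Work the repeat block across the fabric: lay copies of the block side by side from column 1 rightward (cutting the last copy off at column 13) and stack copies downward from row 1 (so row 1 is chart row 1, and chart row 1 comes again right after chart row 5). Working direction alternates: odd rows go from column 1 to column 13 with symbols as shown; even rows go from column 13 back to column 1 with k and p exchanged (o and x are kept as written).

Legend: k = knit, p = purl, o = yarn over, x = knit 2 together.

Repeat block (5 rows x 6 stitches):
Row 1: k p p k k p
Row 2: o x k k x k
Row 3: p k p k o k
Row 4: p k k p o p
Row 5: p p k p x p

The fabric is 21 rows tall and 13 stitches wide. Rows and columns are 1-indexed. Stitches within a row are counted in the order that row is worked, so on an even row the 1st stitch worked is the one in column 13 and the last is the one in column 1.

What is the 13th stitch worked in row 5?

For row 5: chart row = ((5-1) mod 5) + 1 = 5; this is a RS (odd) row.
Chart row 5 tiled across columns 1-13: p p k p x p p p k p x p p
Right side: take the tiled row as-is (worked left to right from column 1).
Stitch 13 in working order -> p

Result:
p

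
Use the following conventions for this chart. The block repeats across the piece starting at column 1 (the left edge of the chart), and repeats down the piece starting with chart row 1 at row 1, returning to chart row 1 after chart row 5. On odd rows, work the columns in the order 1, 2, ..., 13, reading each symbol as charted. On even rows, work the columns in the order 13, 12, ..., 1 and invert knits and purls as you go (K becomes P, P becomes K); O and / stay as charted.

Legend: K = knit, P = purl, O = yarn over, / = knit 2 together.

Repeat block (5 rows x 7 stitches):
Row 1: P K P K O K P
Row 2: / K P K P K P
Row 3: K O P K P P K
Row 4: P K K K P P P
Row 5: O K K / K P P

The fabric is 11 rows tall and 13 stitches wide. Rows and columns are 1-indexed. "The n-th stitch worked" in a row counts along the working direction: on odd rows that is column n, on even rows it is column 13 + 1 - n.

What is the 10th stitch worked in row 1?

== STITCH ==
P

Derivation:
Row 1: (1-1) mod 5 = 0, so use chart row 1. Odd row -> RS.
Chart row 1 tiled across columns 1-13: P K P K O K P P K P K O K
RS row: no reversal, no swap; stitch n worked = column n.
Stitch 10 in working order -> P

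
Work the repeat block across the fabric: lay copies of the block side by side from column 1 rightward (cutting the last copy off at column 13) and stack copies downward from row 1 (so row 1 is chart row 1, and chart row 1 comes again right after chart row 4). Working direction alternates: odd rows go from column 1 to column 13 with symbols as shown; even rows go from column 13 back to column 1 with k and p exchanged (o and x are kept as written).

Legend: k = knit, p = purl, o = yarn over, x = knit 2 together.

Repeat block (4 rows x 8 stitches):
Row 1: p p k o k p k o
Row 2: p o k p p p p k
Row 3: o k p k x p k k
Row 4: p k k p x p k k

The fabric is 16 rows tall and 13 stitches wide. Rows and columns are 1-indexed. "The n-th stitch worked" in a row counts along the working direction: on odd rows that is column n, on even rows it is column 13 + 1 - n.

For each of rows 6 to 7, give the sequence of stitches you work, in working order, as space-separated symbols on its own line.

Row 6: chart row 2, WS - tiled (columns 1-13): p o k p p p p k p o k p p; work from column 13 back to 1 with k<->p swapped.
Row 7: chart row 3, RS - tile across columns 1-13 and work as-is.

== ROWS AS WORKED ==
k k p o k p k k k k p o k
o k p k x p k k o k p k x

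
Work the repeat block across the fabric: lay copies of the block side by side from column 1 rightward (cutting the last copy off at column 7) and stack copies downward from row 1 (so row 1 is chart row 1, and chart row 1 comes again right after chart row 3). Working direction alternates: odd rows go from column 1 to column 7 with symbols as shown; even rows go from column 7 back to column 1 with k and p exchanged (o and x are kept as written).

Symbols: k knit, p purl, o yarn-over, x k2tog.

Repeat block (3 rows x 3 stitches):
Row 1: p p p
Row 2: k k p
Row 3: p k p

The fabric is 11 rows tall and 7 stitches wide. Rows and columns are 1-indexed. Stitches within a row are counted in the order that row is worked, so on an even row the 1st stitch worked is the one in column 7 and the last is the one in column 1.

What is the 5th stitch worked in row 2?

== STITCH ==
k

Derivation:
Row 2: (2-1) mod 3 = 1, so use chart row 2. Even row -> WS.
Chart row 2 tiled across columns 1-7: k k p k k p k
Wrong side: read the tiled row from column 7 down to 1 and exchange k with p (leave o, x).
Row 2 as worked: p k p p k p p
Stitch 5 in working order -> k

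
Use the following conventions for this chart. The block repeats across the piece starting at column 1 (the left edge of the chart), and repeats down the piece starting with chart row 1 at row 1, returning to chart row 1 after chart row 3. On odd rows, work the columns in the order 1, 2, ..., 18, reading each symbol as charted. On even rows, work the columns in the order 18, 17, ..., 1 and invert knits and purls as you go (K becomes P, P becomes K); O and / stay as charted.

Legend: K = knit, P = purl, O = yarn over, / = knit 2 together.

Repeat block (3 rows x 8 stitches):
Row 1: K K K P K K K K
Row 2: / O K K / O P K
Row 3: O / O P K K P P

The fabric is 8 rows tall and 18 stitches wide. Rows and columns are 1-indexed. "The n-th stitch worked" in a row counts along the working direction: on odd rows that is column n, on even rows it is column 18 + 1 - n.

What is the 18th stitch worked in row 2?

Row 2 uses chart row ((2-1) mod 3)+1 = 2. Row 2 is even, so WS.
Chart row 2 tiled across columns 1-18: / O K K / O P K / O K K / O P K / O
Wrong side: read the tiled row from column 18 down to 1 and exchange K with P (leave O, /).
Row 2 as worked: O / P K O / P P O / P K O / P P O /
Counting 18 along the worked row gives /.

== STITCH ==
/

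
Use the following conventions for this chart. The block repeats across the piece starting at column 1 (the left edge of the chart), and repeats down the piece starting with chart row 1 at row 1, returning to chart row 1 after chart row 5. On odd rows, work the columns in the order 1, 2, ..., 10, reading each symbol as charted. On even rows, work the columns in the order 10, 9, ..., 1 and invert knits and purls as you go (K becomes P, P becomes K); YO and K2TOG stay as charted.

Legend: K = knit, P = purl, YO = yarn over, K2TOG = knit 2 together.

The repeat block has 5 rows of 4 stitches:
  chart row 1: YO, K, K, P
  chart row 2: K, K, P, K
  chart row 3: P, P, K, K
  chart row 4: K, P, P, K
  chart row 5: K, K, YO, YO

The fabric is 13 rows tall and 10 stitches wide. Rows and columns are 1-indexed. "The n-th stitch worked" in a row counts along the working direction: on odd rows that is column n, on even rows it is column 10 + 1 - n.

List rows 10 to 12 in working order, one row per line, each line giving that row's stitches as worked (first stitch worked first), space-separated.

Result:
P P YO YO P P YO YO P P
YO K K P YO K K P YO K
P P P K P P P K P P

Derivation:
Row 10: chart row 5, WS - tiled (columns 1-10): K K YO YO K K YO YO K K; work from column 10 back to 1 with K<->P swapped.
Row 11: chart row 1, RS - tile across columns 1-10 and work as-is.
Row 12: chart row 2, WS - tiled (columns 1-10): K K P K K K P K K K; work from column 10 back to 1 with K<->P swapped.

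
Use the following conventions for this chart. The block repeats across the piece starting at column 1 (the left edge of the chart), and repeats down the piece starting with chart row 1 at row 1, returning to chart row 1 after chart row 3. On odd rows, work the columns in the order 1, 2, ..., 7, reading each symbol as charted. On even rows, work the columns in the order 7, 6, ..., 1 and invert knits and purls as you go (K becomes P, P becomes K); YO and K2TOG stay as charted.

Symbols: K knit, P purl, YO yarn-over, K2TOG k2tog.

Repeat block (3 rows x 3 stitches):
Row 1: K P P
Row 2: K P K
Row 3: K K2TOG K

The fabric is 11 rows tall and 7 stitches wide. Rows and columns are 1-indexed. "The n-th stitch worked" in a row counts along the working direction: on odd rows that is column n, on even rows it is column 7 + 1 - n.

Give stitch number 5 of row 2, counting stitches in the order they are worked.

Stitch:
P

Derivation:
Row 2: (2-1) mod 3 = 1, so use chart row 2. Even row -> WS.
Chart row 2 tiled across columns 1-7: K P K K P K K
Wrong side: read the tiled row from column 7 down to 1 and exchange K with P (leave YO, K2TOG).
Row 2 as worked: P P K P P K P
Counting 5 along the worked row gives P.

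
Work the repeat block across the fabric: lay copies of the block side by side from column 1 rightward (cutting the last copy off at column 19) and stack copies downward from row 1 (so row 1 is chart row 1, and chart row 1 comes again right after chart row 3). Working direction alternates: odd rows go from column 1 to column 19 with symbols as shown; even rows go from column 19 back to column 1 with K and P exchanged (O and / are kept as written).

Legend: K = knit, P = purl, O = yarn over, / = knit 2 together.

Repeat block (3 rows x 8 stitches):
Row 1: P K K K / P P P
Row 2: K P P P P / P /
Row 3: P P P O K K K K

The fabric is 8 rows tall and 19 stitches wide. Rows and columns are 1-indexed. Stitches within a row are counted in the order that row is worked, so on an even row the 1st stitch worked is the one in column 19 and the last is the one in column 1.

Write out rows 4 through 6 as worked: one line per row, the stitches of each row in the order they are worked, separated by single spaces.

== ROWS AS WORKED ==
P P K K K K / P P P K K K K / P P P K
K P P P P / P / K P P P P / P / K P P
K K K P P P P O K K K P P P P O K K K

Derivation:
Row 4: chart row 1, WS - tiled (columns 1-19): P K K K / P P P P K K K / P P P P K K; work from column 19 back to 1 with K<->P swapped.
Row 5: chart row 2, RS - tile across columns 1-19 and work as-is.
Row 6: chart row 3, WS - tiled (columns 1-19): P P P O K K K K P P P O K K K K P P P; work from column 19 back to 1 with K<->P swapped.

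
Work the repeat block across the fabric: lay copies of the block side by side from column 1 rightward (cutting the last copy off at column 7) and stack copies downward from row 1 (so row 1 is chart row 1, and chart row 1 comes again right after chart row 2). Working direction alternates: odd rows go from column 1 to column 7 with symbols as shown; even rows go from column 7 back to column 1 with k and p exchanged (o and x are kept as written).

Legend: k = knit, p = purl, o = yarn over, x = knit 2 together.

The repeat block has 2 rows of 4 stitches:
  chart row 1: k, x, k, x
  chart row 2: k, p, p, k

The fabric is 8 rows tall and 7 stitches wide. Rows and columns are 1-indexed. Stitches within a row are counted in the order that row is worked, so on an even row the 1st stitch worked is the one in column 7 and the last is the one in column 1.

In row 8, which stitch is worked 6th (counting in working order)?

Row 8: (8-1) mod 2 = 1, so use chart row 2. Even row -> WS.
Chart row 2 tiled across columns 1-7: k p p k k p p
Wrong side: read the tiled row from column 7 down to 1 and exchange k with p (leave o, x).
Row 8 as worked: k k p p k k p
Stitch 6 in working order -> k

Result:
k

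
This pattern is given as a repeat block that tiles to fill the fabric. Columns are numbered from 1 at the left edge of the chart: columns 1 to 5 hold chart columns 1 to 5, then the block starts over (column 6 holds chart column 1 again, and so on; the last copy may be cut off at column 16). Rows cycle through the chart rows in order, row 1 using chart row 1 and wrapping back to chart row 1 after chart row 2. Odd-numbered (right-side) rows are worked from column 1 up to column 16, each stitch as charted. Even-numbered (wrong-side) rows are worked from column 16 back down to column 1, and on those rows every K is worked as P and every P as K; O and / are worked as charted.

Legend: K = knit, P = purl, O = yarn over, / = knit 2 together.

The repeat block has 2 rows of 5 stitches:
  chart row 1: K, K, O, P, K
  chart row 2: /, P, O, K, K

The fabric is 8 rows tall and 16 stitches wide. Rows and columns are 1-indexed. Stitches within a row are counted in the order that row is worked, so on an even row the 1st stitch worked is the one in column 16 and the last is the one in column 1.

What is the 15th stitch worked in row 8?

For row 8: chart row = ((8-1) mod 2) + 1 = 2; this is a WS (even) row.
Chart row 2 tiled across columns 1-16: / P O K K / P O K K / P O K K /
WS: work from column 16 back to column 1 (reverse the tiled row), swapping K<->P (O and / unchanged).
Row 8 as worked: / P P O K / P P O K / P P O K /
The 15th stitch worked is K.

Result:
K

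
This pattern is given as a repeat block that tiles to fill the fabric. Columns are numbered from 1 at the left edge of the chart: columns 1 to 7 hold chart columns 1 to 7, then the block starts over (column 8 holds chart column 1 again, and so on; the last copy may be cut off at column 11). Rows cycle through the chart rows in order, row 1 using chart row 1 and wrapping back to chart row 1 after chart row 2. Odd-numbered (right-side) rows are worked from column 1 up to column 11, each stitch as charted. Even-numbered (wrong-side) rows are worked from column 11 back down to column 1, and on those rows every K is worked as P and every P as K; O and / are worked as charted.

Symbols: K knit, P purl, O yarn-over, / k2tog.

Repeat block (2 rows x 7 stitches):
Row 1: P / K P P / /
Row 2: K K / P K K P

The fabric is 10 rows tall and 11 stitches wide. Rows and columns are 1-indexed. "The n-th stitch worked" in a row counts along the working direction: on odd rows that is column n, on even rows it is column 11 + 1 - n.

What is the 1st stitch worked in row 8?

Result:
K

Derivation:
For row 8: chart row = ((8-1) mod 2) + 1 = 2; this is a WS (even) row.
Chart row 2 tiled across columns 1-11: K K / P K K P K K / P
WS row: flip the tiled sequence (start at column 11) and apply K<->P; O and / stay.
Row 8 as worked: K / P P K P P K / P P
The 1st stitch worked is K.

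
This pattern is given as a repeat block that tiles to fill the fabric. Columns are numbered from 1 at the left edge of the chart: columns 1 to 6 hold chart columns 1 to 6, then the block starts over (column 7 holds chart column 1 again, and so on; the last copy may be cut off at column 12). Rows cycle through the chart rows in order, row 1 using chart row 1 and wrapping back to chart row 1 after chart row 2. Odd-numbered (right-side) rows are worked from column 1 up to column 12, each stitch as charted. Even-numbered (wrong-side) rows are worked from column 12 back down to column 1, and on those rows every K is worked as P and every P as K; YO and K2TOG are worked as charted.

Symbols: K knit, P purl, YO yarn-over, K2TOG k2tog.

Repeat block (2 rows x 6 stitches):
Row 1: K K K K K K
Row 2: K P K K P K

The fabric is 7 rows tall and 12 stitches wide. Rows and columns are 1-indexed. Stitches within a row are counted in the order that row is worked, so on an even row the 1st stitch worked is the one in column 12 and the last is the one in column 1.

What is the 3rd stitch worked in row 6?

Row 6 uses chart row ((6-1) mod 2)+1 = 2. Row 6 is even, so WS.
Chart row 2 tiled across columns 1-12: K P K K P K K P K K P K
WS: work from column 12 back to column 1 (reverse the tiled row), swapping K<->P (YO and K2TOG unchanged).
Row 6 as worked: P K P P K P P K P P K P
Stitch 3 in working order -> P

Stitch:
P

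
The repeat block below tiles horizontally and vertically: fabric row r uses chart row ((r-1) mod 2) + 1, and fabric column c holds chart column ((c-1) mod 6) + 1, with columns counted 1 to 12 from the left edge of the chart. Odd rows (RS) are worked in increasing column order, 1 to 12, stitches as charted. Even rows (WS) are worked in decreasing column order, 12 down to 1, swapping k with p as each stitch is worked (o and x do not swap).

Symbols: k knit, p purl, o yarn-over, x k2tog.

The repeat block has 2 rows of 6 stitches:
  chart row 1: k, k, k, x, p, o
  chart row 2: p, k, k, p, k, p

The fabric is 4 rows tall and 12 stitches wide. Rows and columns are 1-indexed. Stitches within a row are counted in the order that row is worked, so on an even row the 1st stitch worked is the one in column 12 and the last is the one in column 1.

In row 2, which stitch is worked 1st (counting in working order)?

Row 2: (2-1) mod 2 = 1, so use chart row 2. Even row -> WS.
Chart row 2 tiled across columns 1-12: p k k p k p p k k p k p
WS row: flip the tiled sequence (start at column 12) and apply k<->p; o and x stay.
Row 2 as worked: k p k p p k k p k p p k
Counting 1 along the worked row gives k.

== STITCH ==
k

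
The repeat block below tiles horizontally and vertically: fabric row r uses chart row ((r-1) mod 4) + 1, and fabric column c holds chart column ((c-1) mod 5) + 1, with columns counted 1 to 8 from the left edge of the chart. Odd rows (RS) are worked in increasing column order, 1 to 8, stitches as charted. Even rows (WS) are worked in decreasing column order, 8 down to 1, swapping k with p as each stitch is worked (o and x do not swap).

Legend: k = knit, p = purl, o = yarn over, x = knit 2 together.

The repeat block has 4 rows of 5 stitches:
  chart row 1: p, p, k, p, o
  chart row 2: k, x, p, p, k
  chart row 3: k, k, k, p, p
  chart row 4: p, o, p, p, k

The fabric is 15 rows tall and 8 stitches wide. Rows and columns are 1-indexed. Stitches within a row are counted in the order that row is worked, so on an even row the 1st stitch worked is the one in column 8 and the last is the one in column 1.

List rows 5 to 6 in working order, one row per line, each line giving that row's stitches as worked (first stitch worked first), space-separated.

Result:
p p k p o p p k
k x p p k k x p

Derivation:
Row 5: chart row 1, RS - tile across columns 1-8 and work as-is.
Row 6: chart row 2, WS - tiled (columns 1-8): k x p p k k x p; work from column 8 back to 1 with k<->p swapped.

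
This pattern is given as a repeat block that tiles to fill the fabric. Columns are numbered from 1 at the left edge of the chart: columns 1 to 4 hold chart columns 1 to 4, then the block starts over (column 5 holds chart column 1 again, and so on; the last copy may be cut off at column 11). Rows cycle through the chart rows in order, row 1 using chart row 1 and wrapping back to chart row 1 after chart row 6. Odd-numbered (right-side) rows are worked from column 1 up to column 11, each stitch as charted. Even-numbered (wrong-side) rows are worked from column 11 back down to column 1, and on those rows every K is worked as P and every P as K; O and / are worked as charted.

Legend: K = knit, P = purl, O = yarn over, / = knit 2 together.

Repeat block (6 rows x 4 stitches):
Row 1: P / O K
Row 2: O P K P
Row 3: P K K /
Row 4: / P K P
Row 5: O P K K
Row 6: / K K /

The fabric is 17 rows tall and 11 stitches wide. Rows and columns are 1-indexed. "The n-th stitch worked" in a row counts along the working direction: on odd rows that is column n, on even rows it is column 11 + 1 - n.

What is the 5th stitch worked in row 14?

Result:
P

Derivation:
Row 14: (14-1) mod 6 = 1, so use chart row 2. Even row -> WS.
Chart row 2 tiled across columns 1-11: O P K P O P K P O P K
Wrong side: read the tiled row from column 11 down to 1 and exchange K with P (leave O, /).
Row 14 as worked: P K O K P K O K P K O
The 5th stitch worked is P.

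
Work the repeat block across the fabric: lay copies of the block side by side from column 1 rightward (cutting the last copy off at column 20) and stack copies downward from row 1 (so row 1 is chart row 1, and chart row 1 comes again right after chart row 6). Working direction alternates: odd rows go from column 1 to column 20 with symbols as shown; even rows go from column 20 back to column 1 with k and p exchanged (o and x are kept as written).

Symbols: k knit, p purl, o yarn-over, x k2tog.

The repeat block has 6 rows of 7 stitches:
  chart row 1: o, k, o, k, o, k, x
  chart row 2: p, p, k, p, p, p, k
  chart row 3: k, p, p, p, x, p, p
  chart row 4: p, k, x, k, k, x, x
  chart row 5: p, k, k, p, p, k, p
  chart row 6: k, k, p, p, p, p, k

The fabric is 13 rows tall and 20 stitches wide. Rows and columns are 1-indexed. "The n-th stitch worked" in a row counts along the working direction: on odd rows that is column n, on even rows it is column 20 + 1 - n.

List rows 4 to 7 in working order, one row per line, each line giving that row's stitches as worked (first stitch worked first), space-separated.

Result:
x p p x p k x x p p x p k x x p p x p k
p k k p p k p p k k p p k p p k k p p k
k k k k p p p k k k k p p p k k k k p p
o k o k o k x o k o k o k x o k o k o k

Derivation:
Row 4: chart row 4, WS - tiled (columns 1-20): p k x k k x x p k x k k x x p k x k k x; work from column 20 back to 1 with k<->p swapped.
Row 5: chart row 5, RS - tile across columns 1-20 and work as-is.
Row 6: chart row 6, WS - tiled (columns 1-20): k k p p p p k k k p p p p k k k p p p p; work from column 20 back to 1 with k<->p swapped.
Row 7: chart row 1, RS - tile across columns 1-20 and work as-is.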